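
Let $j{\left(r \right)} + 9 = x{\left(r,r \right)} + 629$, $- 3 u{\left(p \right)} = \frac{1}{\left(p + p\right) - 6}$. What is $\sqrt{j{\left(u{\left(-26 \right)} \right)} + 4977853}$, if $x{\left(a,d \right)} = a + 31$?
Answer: $\frac{\sqrt{150729187278}}{174} \approx 2231.3$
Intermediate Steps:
$x{\left(a,d \right)} = 31 + a$
$u{\left(p \right)} = - \frac{1}{3 \left(-6 + 2 p\right)}$ ($u{\left(p \right)} = - \frac{1}{3 \left(\left(p + p\right) - 6\right)} = - \frac{1}{3 \left(2 p - 6\right)} = - \frac{1}{3 \left(-6 + 2 p\right)}$)
$j{\left(r \right)} = 651 + r$ ($j{\left(r \right)} = -9 + \left(\left(31 + r\right) + 629\right) = -9 + \left(660 + r\right) = 651 + r$)
$\sqrt{j{\left(u{\left(-26 \right)} \right)} + 4977853} = \sqrt{\left(651 - \frac{1}{-18 + 6 \left(-26\right)}\right) + 4977853} = \sqrt{\left(651 - \frac{1}{-18 - 156}\right) + 4977853} = \sqrt{\left(651 - \frac{1}{-174}\right) + 4977853} = \sqrt{\left(651 - - \frac{1}{174}\right) + 4977853} = \sqrt{\left(651 + \frac{1}{174}\right) + 4977853} = \sqrt{\frac{113275}{174} + 4977853} = \sqrt{\frac{866259697}{174}} = \frac{\sqrt{150729187278}}{174}$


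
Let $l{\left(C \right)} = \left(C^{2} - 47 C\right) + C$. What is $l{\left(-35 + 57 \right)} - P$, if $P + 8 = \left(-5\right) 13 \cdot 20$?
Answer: $780$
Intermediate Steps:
$l{\left(C \right)} = C^{2} - 46 C$
$P = -1308$ ($P = -8 + \left(-5\right) 13 \cdot 20 = -8 - 1300 = -1308$)
$l{\left(-35 + 57 \right)} - P = \left(-35 + 57\right) \left(-46 + \left(-35 + 57\right)\right) - -1308 = 22 \left(-46 + 22\right) + 1308 = 22 \left(-24\right) + 1308 = -528 + 1308 = 780$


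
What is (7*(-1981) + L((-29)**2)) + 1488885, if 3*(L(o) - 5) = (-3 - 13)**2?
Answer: 4425325/3 ≈ 1.4751e+6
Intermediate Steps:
L(o) = 271/3 (L(o) = 5 + (-3 - 13)**2/3 = 5 + (1/3)*(-16)**2 = 5 + (1/3)*256 = 5 + 256/3 = 271/3)
(7*(-1981) + L((-29)**2)) + 1488885 = (7*(-1981) + 271/3) + 1488885 = (-13867 + 271/3) + 1488885 = -41330/3 + 1488885 = 4425325/3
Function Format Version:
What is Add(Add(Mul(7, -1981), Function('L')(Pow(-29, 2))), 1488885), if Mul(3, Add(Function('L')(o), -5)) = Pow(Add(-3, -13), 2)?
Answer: Rational(4425325, 3) ≈ 1.4751e+6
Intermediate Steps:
Function('L')(o) = Rational(271, 3) (Function('L')(o) = Add(5, Mul(Rational(1, 3), Pow(Add(-3, -13), 2))) = Add(5, Mul(Rational(1, 3), Pow(-16, 2))) = Add(5, Mul(Rational(1, 3), 256)) = Add(5, Rational(256, 3)) = Rational(271, 3))
Add(Add(Mul(7, -1981), Function('L')(Pow(-29, 2))), 1488885) = Add(Add(Mul(7, -1981), Rational(271, 3)), 1488885) = Add(Add(-13867, Rational(271, 3)), 1488885) = Add(Rational(-41330, 3), 1488885) = Rational(4425325, 3)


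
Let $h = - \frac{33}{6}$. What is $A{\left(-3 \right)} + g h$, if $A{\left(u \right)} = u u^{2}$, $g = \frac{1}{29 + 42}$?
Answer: $- \frac{3845}{142} \approx -27.077$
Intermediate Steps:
$h = - \frac{11}{2}$ ($h = \left(-33\right) \frac{1}{6} = - \frac{11}{2} \approx -5.5$)
$g = \frac{1}{71} \approx 0.014085$
$A{\left(u \right)} = u^{3}$
$A{\left(-3 \right)} + g h = \left(-3\right)^{3} + \frac{1}{71} \left(- \frac{11}{2}\right) = -27 - \frac{11}{142} = - \frac{3845}{142}$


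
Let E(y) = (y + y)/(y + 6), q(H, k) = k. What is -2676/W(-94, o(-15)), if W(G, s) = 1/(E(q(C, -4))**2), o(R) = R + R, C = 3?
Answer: -42816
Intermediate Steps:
o(R) = 2*R
E(y) = 2*y/(6 + y) (E(y) = (2*y)/(6 + y) = 2*y/(6 + y))
W(G, s) = 1/16 (W(G, s) = 1/((2*(-4)/(6 - 4))**2) = 1/((2*(-4)/2)**2) = 1/((2*(-4)*(1/2))**2) = 1/((-4)**2) = 1/16)
-2676/W(-94, o(-15)) = -2676/1/16 = -2676*16 = -42816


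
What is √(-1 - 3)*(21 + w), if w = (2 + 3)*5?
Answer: 92*I ≈ 92.0*I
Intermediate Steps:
w = 25 (w = 5*5 = 25)
√(-1 - 3)*(21 + w) = √(-1 - 3)*(21 + 25) = √(-4)*46 = (2*I)*46 = 92*I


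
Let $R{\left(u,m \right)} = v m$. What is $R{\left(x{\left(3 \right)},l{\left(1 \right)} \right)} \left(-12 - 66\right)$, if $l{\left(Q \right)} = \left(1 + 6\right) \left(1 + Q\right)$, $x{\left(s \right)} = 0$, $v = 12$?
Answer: $-13104$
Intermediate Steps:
$l{\left(Q \right)} = 7 + 7 Q$ ($l{\left(Q \right)} = 7 \left(1 + Q\right) = 7 + 7 Q$)
$R{\left(u,m \right)} = 12 m$
$R{\left(x{\left(3 \right)},l{\left(1 \right)} \right)} \left(-12 - 66\right) = 12 \left(7 + 7 \cdot 1\right) \left(-12 - 66\right) = 12 \left(7 + 7\right) \left(-12 - 66\right) = 12 \cdot 14 \left(-78\right) = 168 \left(-78\right) = -13104$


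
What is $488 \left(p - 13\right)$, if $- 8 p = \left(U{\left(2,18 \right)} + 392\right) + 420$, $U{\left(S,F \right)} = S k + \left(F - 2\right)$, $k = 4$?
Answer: $-57340$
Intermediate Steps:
$U{\left(S,F \right)} = -2 + F + 4 S$ ($U{\left(S,F \right)} = S 4 + \left(F - 2\right) = 4 S + \left(F - 2\right) = 4 S + \left(-2 + F\right) = -2 + F + 4 S$)
$p = - \frac{209}{2}$ ($p = - \frac{\left(\left(-2 + 18 + 4 \cdot 2\right) + 392\right) + 420}{8} = - \frac{\left(\left(-2 + 18 + 8\right) + 392\right) + 420}{8} = - \frac{\left(24 + 392\right) + 420}{8} = - \frac{416 + 420}{8} = \left(- \frac{1}{8}\right) 836 = - \frac{209}{2} \approx -104.5$)
$488 \left(p - 13\right) = 488 \left(- \frac{209}{2} - 13\right) = 488 \left(- \frac{235}{2}\right) = -57340$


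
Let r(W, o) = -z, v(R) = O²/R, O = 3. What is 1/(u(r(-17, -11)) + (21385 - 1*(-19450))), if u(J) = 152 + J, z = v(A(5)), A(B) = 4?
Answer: 4/163939 ≈ 2.4399e-5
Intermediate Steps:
v(R) = 9/R (v(R) = 3²/R = 9/R)
z = 9/4 ≈ 2.2500
r(W, o) = -9/4 (r(W, o) = -1*9/4 = -9/4)
1/(u(r(-17, -11)) + (21385 - 1*(-19450))) = 1/((152 - 9/4) + (21385 - 1*(-19450))) = 1/(599/4 + (21385 + 19450)) = 1/(599/4 + 40835) = 1/(163939/4) = 4/163939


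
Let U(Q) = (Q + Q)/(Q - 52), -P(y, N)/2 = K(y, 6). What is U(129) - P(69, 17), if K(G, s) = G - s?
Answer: 9960/77 ≈ 129.35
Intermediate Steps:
P(y, N) = 12 - 2*y (P(y, N) = -2*(y - 1*6) = -2*(y - 6) = -2*(-6 + y) = 12 - 2*y)
U(Q) = 2*Q/(-52 + Q) (U(Q) = (2*Q)/(-52 + Q) = 2*Q/(-52 + Q))
U(129) - P(69, 17) = 2*129/(-52 + 129) - (12 - 2*69) = 2*129/77 - (12 - 138) = 2*129*(1/77) - 1*(-126) = 258/77 + 126 = 9960/77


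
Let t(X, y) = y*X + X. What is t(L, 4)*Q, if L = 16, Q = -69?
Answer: -5520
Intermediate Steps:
t(X, y) = X + X*y (t(X, y) = X*y + X = X + X*y)
t(L, 4)*Q = (16*(1 + 4))*(-69) = (16*5)*(-69) = 80*(-69) = -5520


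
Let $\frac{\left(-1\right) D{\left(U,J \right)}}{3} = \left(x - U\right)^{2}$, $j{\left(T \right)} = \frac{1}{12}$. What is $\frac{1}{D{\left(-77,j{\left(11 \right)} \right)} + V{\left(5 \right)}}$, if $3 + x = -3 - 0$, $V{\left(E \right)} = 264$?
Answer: $- \frac{1}{14859} \approx -6.7299 \cdot 10^{-5}$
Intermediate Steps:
$j{\left(T \right)} = \frac{1}{12}$
$x = -6$ ($x = -3 - 3 = -6$)
$D{\left(U,J \right)} = - 3 \left(-6 - U\right)^{2}$
$\frac{1}{D{\left(-77,j{\left(11 \right)} \right)} + V{\left(5 \right)}} = \frac{1}{- 3 \left(6 - 77\right)^{2} + 264} = \frac{1}{- 3 \left(-71\right)^{2} + 264} = \frac{1}{\left(-3\right) 5041 + 264} = \frac{1}{-15123 + 264} = \frac{1}{-14859} = - \frac{1}{14859}$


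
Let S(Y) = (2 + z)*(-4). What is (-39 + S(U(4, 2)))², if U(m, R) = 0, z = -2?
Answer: 1521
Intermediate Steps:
S(Y) = 0 (S(Y) = (2 - 2)*(-4) = 0*(-4) = 0)
(-39 + S(U(4, 2)))² = (-39 + 0)² = (-39)² = 1521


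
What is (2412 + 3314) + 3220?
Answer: 8946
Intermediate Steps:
(2412 + 3314) + 3220 = 5726 + 3220 = 8946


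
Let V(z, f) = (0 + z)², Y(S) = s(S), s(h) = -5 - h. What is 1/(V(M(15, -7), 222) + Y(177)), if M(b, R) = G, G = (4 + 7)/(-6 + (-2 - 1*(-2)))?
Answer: -36/6431 ≈ -0.0055979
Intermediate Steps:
G = -11/6 (G = 11/(-6 + (-2 + 2)) = 11/(-6 + 0) = 11/(-6) = 11*(-⅙) = -11/6 ≈ -1.8333)
Y(S) = -5 - S
M(b, R) = -11/6
V(z, f) = z²
1/(V(M(15, -7), 222) + Y(177)) = 1/((-11/6)² + (-5 - 1*177)) = 1/(121/36 + (-5 - 177)) = 1/(121/36 - 182) = 1/(-6431/36) = -36/6431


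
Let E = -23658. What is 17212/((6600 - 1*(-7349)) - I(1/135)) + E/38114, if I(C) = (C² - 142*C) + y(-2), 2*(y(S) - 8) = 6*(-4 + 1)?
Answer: 2970348632049/4845393162383 ≈ 0.61303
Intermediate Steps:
y(S) = -1 (y(S) = 8 + (6*(-4 + 1))/2 = 8 + (6*(-3))/2 = 8 + (½)*(-18) = 8 - 9 = -1)
I(C) = -1 + C² - 142*C (I(C) = (C² - 142*C) - 1 = -1 + C² - 142*C)
17212/((6600 - 1*(-7349)) - I(1/135)) + E/38114 = 17212/((6600 - 1*(-7349)) - (-1 + (1/135)² - 142/135)) - 23658/38114 = 17212/((6600 + 7349) - (-1 + (1/135)² - 142*1/135)) - 23658*1/38114 = 17212/(13949 - (-1 + 1/18225 - 142/135)) - 11829/19057 = 17212/(13949 - 1*(-37394/18225)) - 11829/19057 = 17212/(13949 + 37394/18225) - 11829/19057 = 17212/(254257919/18225) - 11829/19057 = 17212*(18225/254257919) - 11829/19057 = 313688700/254257919 - 11829/19057 = 2970348632049/4845393162383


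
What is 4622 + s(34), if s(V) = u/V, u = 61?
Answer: 157209/34 ≈ 4623.8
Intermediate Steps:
s(V) = 61/V
4622 + s(34) = 4622 + 61/34 = 157209/34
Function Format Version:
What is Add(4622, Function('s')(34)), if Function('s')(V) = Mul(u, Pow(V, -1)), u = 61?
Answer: Rational(157209, 34) ≈ 4623.8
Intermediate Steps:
Function('s')(V) = Mul(61, Pow(V, -1))
Add(4622, Function('s')(34)) = Add(4622, Mul(61, Pow(34, -1))) = Add(4622, Mul(61, Rational(1, 34))) = Add(4622, Rational(61, 34)) = Rational(157209, 34)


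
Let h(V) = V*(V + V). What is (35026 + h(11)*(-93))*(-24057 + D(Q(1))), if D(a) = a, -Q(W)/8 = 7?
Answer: -301894760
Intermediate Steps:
Q(W) = -56 (Q(W) = -8*7 = -56)
h(V) = 2*V² (h(V) = V*(2*V) = 2*V²)
(35026 + h(11)*(-93))*(-24057 + D(Q(1))) = (35026 + (2*11²)*(-93))*(-24057 - 56) = (35026 + (2*121)*(-93))*(-24113) = (35026 + 242*(-93))*(-24113) = (35026 - 22506)*(-24113) = 12520*(-24113) = -301894760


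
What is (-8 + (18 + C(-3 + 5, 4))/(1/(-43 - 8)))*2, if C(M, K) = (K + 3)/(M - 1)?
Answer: -2566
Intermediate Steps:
C(M, K) = (3 + K)/(-1 + M)
(-8 + (18 + C(-3 + 5, 4))/(1/(-43 - 8)))*2 = (-8 + (18 + (3 + 4)/(-1 + (-3 + 5)))/(1/(-43 - 8)))*2 = (-8 + (18 + 7/(-1 + 2))/(1/(-51)))*2 = (-8 + (18 + 7/1)/(-1/51))*2 = (-8 + (18 + 1*7)*(-51))*2 = (-8 + (18 + 7)*(-51))*2 = (-8 + 25*(-51))*2 = (-8 - 1275)*2 = -1283*2 = -2566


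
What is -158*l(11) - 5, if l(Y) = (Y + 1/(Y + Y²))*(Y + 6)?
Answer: -1951709/66 ≈ -29571.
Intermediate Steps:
l(Y) = (6 + Y)*(Y + 1/(Y + Y²)) (l(Y) = (Y + 1/(Y + Y²))*(6 + Y) = (6 + Y)*(Y + 1/(Y + Y²)))
-158*l(11) - 5 = -158*(6 + 11 + 11⁴ + 6*11² + 7*11³)/(11*(1 + 11)) - 5 = -158*(6 + 11 + 14641 + 6*121 + 7*1331)/(11*12) - 5 = -158*(6 + 11 + 14641 + 726 + 9317)/(11*12) - 5 = -158*24701/(11*12) - 5 = -158*24701/132 - 5 = -1951379/66 - 5 = -1951709/66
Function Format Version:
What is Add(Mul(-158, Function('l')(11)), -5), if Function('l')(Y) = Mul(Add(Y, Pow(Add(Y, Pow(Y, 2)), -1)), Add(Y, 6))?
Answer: Rational(-1951709, 66) ≈ -29571.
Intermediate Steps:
Function('l')(Y) = Mul(Add(6, Y), Add(Y, Pow(Add(Y, Pow(Y, 2)), -1))) (Function('l')(Y) = Mul(Add(Y, Pow(Add(Y, Pow(Y, 2)), -1)), Add(6, Y)) = Mul(Add(6, Y), Add(Y, Pow(Add(Y, Pow(Y, 2)), -1))))
Add(Mul(-158, Function('l')(11)), -5) = Add(Mul(-158, Mul(Pow(11, -1), Pow(Add(1, 11), -1), Add(6, 11, Pow(11, 4), Mul(6, Pow(11, 2)), Mul(7, Pow(11, 3))))), -5) = Add(Mul(-158, Mul(Rational(1, 11), Pow(12, -1), Add(6, 11, 14641, Mul(6, 121), Mul(7, 1331)))), -5) = Add(Mul(-158, Mul(Rational(1, 11), Rational(1, 12), Add(6, 11, 14641, 726, 9317))), -5) = Add(Mul(-158, Mul(Rational(1, 11), Rational(1, 12), 24701)), -5) = Add(Mul(-158, Rational(24701, 132)), -5) = Add(Rational(-1951379, 66), -5) = Rational(-1951709, 66)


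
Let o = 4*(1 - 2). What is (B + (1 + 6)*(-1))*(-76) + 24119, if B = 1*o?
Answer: 24955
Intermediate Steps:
o = -4 (o = 4*(-1) = -4)
B = -4 (B = 1*(-4) = -4)
(B + (1 + 6)*(-1))*(-76) + 24119 = (-4 + (1 + 6)*(-1))*(-76) + 24119 = (-4 + 7*(-1))*(-76) + 24119 = (-4 - 7)*(-76) + 24119 = -11*(-76) + 24119 = 836 + 24119 = 24955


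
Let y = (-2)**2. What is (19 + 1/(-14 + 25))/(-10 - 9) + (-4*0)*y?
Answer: -210/209 ≈ -1.0048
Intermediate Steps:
y = 4
(19 + 1/(-14 + 25))/(-10 - 9) + (-4*0)*y = (19 + 1/(-14 + 25))/(-10 - 9) - 4*0*4 = (19 + 1/11)/(-19) + 0*4 = (19 + 1/11)*(-1/19) + 0 = (210/11)*(-1/19) + 0 = -210/209 + 0 = -210/209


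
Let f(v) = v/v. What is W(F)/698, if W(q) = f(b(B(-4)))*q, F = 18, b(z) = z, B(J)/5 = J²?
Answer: 9/349 ≈ 0.025788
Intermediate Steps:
B(J) = 5*J²
f(v) = 1
W(q) = q (W(q) = 1*q = q)
W(F)/698 = 18/698 = 18*(1/698) = 9/349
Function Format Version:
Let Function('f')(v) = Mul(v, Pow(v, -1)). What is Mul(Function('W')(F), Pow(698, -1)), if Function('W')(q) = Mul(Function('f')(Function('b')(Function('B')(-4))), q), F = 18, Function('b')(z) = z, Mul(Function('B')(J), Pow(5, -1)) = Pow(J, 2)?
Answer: Rational(9, 349) ≈ 0.025788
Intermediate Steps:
Function('B')(J) = Mul(5, Pow(J, 2))
Function('f')(v) = 1
Function('W')(q) = q (Function('W')(q) = Mul(1, q) = q)
Mul(Function('W')(F), Pow(698, -1)) = Mul(18, Pow(698, -1)) = Mul(18, Rational(1, 698)) = Rational(9, 349)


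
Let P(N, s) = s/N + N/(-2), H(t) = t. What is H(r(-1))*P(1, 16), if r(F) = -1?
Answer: -31/2 ≈ -15.500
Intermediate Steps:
P(N, s) = -N/2 + s/N (P(N, s) = s/N + N*(-1/2) = s/N - N/2 = -N/2 + s/N)
H(r(-1))*P(1, 16) = -(-1/2*1 + 16/1) = -(-1/2 + 16*1) = -(-1/2 + 16) = -1*31/2 = -31/2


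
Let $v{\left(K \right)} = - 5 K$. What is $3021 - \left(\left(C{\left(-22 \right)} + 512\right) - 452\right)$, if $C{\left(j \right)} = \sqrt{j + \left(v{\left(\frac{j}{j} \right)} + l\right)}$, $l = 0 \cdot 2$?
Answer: $2961 - 3 i \sqrt{3} \approx 2961.0 - 5.1962 i$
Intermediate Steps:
$l = 0$
$C{\left(j \right)} = \sqrt{-5 + j}$ ($C{\left(j \right)} = \sqrt{j + \left(- 5 \frac{j}{j} + 0\right)} = \sqrt{j + \left(\left(-5\right) 1 + 0\right)} = \sqrt{j + \left(-5 + 0\right)} = \sqrt{j - 5} = \sqrt{-5 + j}$)
$3021 - \left(\left(C{\left(-22 \right)} + 512\right) - 452\right) = 3021 - \left(\left(\sqrt{-5 - 22} + 512\right) - 452\right) = 3021 - \left(\left(\sqrt{-27} + 512\right) - 452\right) = 3021 - \left(\left(3 i \sqrt{3} + 512\right) - 452\right) = 3021 - \left(\left(512 + 3 i \sqrt{3}\right) - 452\right) = 3021 - \left(60 + 3 i \sqrt{3}\right) = 2961 - 3 i \sqrt{3}$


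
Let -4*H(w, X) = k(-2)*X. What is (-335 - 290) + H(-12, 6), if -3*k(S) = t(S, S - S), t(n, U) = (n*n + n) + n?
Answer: -625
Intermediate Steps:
t(n, U) = n² + 2*n (t(n, U) = (n² + n) + n = (n + n²) + n = n² + 2*n)
k(S) = -S*(2 + S)/3
H(w, X) = 0 (H(w, X) = -(-⅓*(-2)*(2 - 2))*X/4 = -(-⅓*(-2)*0)*X/4 = -0*X = -¼*0 = 0)
(-335 - 290) + H(-12, 6) = (-335 - 290) + 0 = -625 + 0 = -625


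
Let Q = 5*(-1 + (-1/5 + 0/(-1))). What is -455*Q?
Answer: 2730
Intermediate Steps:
Q = -6 (Q = 5*(-1 + (-1*1/5 + 0*(-1))) = 5*(-1 + (-1/5 + 0)) = 5*(-1 - 1/5) = 5*(-6/5) = -6)
-455*Q = -455*(-6) = 2730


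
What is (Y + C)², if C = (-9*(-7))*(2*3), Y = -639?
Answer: 68121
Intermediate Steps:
C = 378 (C = 63*6 = 378)
(Y + C)² = (-639 + 378)² = (-261)² = 68121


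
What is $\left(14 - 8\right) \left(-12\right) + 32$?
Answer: $-40$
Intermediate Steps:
$\left(14 - 8\right) \left(-12\right) + 32 = 6 \left(-12\right) + 32 = -72 + 32 = -40$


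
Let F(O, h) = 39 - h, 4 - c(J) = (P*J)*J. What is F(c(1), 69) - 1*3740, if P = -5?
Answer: -3770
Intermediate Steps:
c(J) = 4 + 5*J² (c(J) = 4 - (-5*J)*J = 4 - (-5)*J² = 4 + 5*J²)
F(c(1), 69) - 1*3740 = (39 - 1*69) - 1*3740 = (39 - 69) - 3740 = -30 - 3740 = -3770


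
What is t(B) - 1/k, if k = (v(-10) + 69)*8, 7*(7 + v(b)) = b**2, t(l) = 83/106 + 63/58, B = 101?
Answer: 12262697/6566064 ≈ 1.8676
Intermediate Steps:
t(l) = 2873/1537 (t(l) = 83*(1/106) + 63*(1/58) = 83/106 + 63/58 = 2873/1537)
v(b) = -7 + b**2/7
k = 4272/7 (k = ((-7 + (1/7)*(-10)**2) + 69)*8 = ((-7 + (1/7)*100) + 69)*8 = ((-7 + 100/7) + 69)*8 = (51/7 + 69)*8 = (534/7)*8 = 4272/7 ≈ 610.29)
t(B) - 1/k = 2873/1537 - 1/4272/7 = 2873/1537 - 1*7/4272 = 2873/1537 - 7/4272 = 12262697/6566064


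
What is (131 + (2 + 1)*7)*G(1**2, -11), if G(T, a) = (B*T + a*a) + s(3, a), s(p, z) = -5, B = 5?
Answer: 18392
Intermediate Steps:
G(T, a) = -5 + a**2 + 5*T (G(T, a) = (5*T + a*a) - 5 = (5*T + a**2) - 5 = (a**2 + 5*T) - 5 = -5 + a**2 + 5*T)
(131 + (2 + 1)*7)*G(1**2, -11) = (131 + (2 + 1)*7)*(-5 + (-11)**2 + 5*1**2) = (131 + 3*7)*(-5 + 121 + 5*1) = (131 + 21)*(-5 + 121 + 5) = 152*121 = 18392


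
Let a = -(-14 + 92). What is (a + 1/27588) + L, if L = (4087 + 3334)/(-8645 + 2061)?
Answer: -3593149135/45409848 ≈ -79.127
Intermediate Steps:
a = -78 (a = -1*78 = -78)
L = -7421/6584 (L = 7421/(-6584) = 7421*(-1/6584) = -7421/6584 ≈ -1.1271)
(a + 1/27588) + L = (-78 + 1/27588) - 7421/6584 = -2151863/27588 - 7421/6584 = -3593149135/45409848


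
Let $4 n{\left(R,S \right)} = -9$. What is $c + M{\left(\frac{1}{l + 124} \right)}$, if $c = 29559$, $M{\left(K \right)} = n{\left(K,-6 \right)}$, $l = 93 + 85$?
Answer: $\frac{118227}{4} \approx 29557.0$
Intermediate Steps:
$l = 178$
$n{\left(R,S \right)} = - \frac{9}{4}$ ($n{\left(R,S \right)} = \frac{1}{4} \left(-9\right) = - \frac{9}{4}$)
$M{\left(K \right)} = - \frac{9}{4}$
$c + M{\left(\frac{1}{l + 124} \right)} = 29559 - \frac{9}{4} = \frac{118227}{4}$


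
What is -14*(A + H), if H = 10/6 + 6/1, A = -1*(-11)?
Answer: -784/3 ≈ -261.33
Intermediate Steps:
A = 11
H = 23/3 (H = 10*(⅙) + 6*1 = 5/3 + 6 = 23/3 ≈ 7.6667)
-14*(A + H) = -14*(11 + 23/3) = -14*56/3 = -784/3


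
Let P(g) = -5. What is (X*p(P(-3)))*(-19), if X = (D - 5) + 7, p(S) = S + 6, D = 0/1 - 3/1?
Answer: 19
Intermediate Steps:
D = -3 (D = 0*1 - 3*1 = 0 - 3 = -3)
p(S) = 6 + S
X = -1 (X = (-3 - 5) + 7 = -8 + 7 = -1)
(X*p(P(-3)))*(-19) = -(6 - 5)*(-19) = -1*1*(-19) = -1*(-19) = 19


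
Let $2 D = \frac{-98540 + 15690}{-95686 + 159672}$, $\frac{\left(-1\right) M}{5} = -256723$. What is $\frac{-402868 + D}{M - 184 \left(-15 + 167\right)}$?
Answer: $- \frac{8592651091}{26781276314} \approx -0.32085$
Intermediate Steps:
$M = 1283615$ ($M = \left(-5\right) \left(-256723\right) = 1283615$)
$D = - \frac{41425}{63986}$ ($D = \frac{\left(-98540 + 15690\right) \frac{1}{-95686 + 159672}}{2} = \frac{\left(-82850\right) \frac{1}{63986}}{2} = \frac{1}{2} \left(- \frac{41425}{31993}\right) = - \frac{41425}{63986} \approx -0.64741$)
$\frac{-402868 + D}{M - 184 \left(-15 + 167\right)} = \frac{-402868 - \frac{41425}{63986}}{1283615 - 184 \left(-15 + 167\right)} = - \frac{25777953273}{63986 \left(1283615 - 27968\right)} = - \frac{25777953273}{63986 \cdot 1255647} = \left(- \frac{25777953273}{63986}\right) \frac{1}{1255647} = - \frac{8592651091}{26781276314}$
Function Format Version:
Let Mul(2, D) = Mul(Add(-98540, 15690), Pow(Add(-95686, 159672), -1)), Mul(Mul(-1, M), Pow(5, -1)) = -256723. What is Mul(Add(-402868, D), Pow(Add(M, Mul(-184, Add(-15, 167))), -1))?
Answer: Rational(-8592651091, 26781276314) ≈ -0.32085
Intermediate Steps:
M = 1283615 (M = Mul(-5, -256723) = 1283615)
D = Rational(-41425, 63986) (D = Mul(Rational(1, 2), Mul(Add(-98540, 15690), Pow(Add(-95686, 159672), -1))) = Mul(Rational(1, 2), Mul(-82850, Pow(63986, -1))) = Mul(Rational(1, 2), Mul(-82850, Rational(1, 63986))) = Mul(Rational(1, 2), Rational(-41425, 31993)) = Rational(-41425, 63986) ≈ -0.64741)
Mul(Add(-402868, D), Pow(Add(M, Mul(-184, Add(-15, 167))), -1)) = Mul(Add(-402868, Rational(-41425, 63986)), Pow(Add(1283615, Mul(-184, Add(-15, 167))), -1)) = Mul(Rational(-25777953273, 63986), Pow(Add(1283615, Mul(-184, 152)), -1)) = Mul(Rational(-25777953273, 63986), Pow(Add(1283615, -27968), -1)) = Mul(Rational(-25777953273, 63986), Pow(1255647, -1)) = Mul(Rational(-25777953273, 63986), Rational(1, 1255647)) = Rational(-8592651091, 26781276314)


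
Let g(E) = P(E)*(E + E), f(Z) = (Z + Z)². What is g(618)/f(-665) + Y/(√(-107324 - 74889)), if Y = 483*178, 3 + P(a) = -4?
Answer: -309/63175 - 85974*I*√182213/182213 ≈ -0.0048912 - 201.41*I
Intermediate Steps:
P(a) = -7 (P(a) = -3 - 4 = -7)
f(Z) = 4*Z² (f(Z) = (2*Z)² = 4*Z²)
Y = 85974
g(E) = -14*E (g(E) = -7*(E + E) = -14*E)
g(618)/f(-665) + Y/(√(-107324 - 74889)) = (-14*618)/((4*(-665)²)) + 85974/(√(-107324 - 74889)) = -8652/(4*442225) + 85974/(√(-182213)) = -8652/1768900 + 85974/((I*√182213)) = -8652*1/1768900 + 85974*(-I*√182213/182213) = -309/63175 - 85974*I*√182213/182213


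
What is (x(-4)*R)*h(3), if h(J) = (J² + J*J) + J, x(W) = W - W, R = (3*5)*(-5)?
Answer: 0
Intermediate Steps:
R = -75 (R = 15*(-5) = -75)
x(W) = 0
h(J) = J + 2*J² (h(J) = (J² + J²) + J = 2*J² + J = J + 2*J²)
(x(-4)*R)*h(3) = (0*(-75))*(3*(1 + 2*3)) = 0*(3*(1 + 6)) = 0*(3*7) = 0*21 = 0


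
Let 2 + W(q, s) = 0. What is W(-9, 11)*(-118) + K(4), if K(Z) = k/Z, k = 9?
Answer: 953/4 ≈ 238.25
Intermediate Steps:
W(q, s) = -2 (W(q, s) = -2 + 0 = -2)
K(Z) = 9/Z
W(-9, 11)*(-118) + K(4) = -2*(-118) + 9/4 = 236 + 9*(¼) = 236 + 9/4 = 953/4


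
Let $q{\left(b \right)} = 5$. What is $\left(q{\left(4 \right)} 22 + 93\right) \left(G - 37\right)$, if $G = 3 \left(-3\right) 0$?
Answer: $-7511$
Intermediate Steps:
$G = 0$ ($G = \left(-9\right) 0 = 0$)
$\left(q{\left(4 \right)} 22 + 93\right) \left(G - 37\right) = \left(5 \cdot 22 + 93\right) \left(0 - 37\right) = \left(110 + 93\right) \left(-37\right) = 203 \left(-37\right) = -7511$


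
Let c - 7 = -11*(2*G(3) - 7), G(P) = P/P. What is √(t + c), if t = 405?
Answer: √467 ≈ 21.610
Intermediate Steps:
G(P) = 1
c = 62 (c = 7 - 11*(2*1 - 7) = 7 - 11*(2 - 7) = 7 - 11*(-5) = 7 + 55 = 62)
√(t + c) = √(405 + 62) = √467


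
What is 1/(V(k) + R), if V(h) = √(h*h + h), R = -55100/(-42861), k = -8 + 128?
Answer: -118082055/1333557622546 + 20207718531*√30/13335576225460 ≈ 0.0082112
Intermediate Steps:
k = 120
R = 55100/42861 (R = -55100*(-1/42861) = 55100/42861 ≈ 1.2856)
V(h) = √(h + h²) (V(h) = √(h² + h) = √(h + h²))
1/(V(k) + R) = 1/(√(120*(1 + 120)) + 55100/42861) = 1/(√(120*121) + 55100/42861) = 1/(√14520 + 55100/42861) = 1/(22*√30 + 55100/42861) = 1/(55100/42861 + 22*√30)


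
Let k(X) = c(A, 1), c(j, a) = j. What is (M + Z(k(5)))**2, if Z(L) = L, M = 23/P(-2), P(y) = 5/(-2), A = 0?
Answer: 2116/25 ≈ 84.640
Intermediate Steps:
P(y) = -5/2 (P(y) = 5*(-1/2) = -5/2)
M = -46/5 (M = 23/(-5/2) = 23*(-2/5) = -46/5 ≈ -9.2000)
k(X) = 0
(M + Z(k(5)))**2 = (-46/5 + 0)**2 = (-46/5)**2 = 2116/25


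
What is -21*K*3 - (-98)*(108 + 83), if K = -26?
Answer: 20356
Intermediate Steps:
-21*K*3 - (-98)*(108 + 83) = -21*(-26)*3 - (-98)*(108 + 83) = 546*3 - (-98)*191 = 1638 - 1*(-18718) = 1638 + 18718 = 20356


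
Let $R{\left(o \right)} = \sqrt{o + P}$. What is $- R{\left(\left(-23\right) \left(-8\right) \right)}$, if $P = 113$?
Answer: $- 3 \sqrt{33} \approx -17.234$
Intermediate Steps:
$R{\left(o \right)} = \sqrt{113 + o}$ ($R{\left(o \right)} = \sqrt{o + 113} = \sqrt{113 + o}$)
$- R{\left(\left(-23\right) \left(-8\right) \right)} = - \sqrt{113 - -184} = - \sqrt{113 + 184} = - \sqrt{297} = - 3 \sqrt{33}$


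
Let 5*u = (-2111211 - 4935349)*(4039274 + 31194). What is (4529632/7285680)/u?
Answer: -141551/1306085502341787840 ≈ -1.0838e-13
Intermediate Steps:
u = -5736559398016 (u = ((-2111211 - 4935349)*(4039274 + 31194))/5 = (-7046560*4070468)/5 = (⅕)*(-28682796990080) = -5736559398016)
(4529632/7285680)/u = (4529632/7285680)/(-5736559398016) = (4529632*(1/7285680))*(-1/5736559398016) = (283102/455355)*(-1/5736559398016) = -141551/1306085502341787840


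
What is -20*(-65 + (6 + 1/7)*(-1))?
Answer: 9960/7 ≈ 1422.9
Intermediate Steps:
-20*(-65 + (6 + 1/7)*(-1)) = -20*(-65 + (6 + ⅐)*(-1)) = -20*(-65 + (43/7)*(-1)) = -20*(-65 - 43/7) = -20*(-498/7) = 9960/7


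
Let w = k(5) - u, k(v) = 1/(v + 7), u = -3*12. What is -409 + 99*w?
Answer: 12653/4 ≈ 3163.3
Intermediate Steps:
u = -36
k(v) = 1/(7 + v)
w = 433/12 (w = 1/(7 + 5) - 1*(-36) = 1/12 + 36 = 433/12 ≈ 36.083)
-409 + 99*w = -409 + 99*(433/12) = -409 + 14289/4 = 12653/4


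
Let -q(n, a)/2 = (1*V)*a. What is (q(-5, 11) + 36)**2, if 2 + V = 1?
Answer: 3364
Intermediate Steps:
V = -1 (V = -2 + 1 = -1)
q(n, a) = 2*a (q(n, a) = -2*1*(-1)*a = -(-2)*a = 2*a)
(q(-5, 11) + 36)**2 = (2*11 + 36)**2 = (22 + 36)**2 = 58**2 = 3364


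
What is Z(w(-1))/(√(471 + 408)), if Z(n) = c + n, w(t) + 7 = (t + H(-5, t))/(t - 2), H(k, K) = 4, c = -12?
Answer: -20*√879/879 ≈ -0.67458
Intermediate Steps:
w(t) = -7 + (4 + t)/(-2 + t) (w(t) = -7 + (t + 4)/(t - 2) = -7 + (4 + t)/(-2 + t))
Z(n) = -12 + n
Z(w(-1))/(√(471 + 408)) = (-12 + 6*(3 - 1*(-1))/(-2 - 1))/(√(471 + 408)) = (-12 + 6*(3 + 1)/(-3))/(√879) = (-12 + 6*(-⅓)*4)*(√879/879) = (-12 - 8)*(√879/879) = -20*√879/879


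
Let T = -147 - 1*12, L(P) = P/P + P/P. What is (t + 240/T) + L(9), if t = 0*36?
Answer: 26/53 ≈ 0.49057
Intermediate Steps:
L(P) = 2 (L(P) = 1 + 1 = 2)
T = -159 (T = -147 - 12 = -159)
t = 0
(t + 240/T) + L(9) = (0 + 240/(-159)) + 2 = (0 + 240*(-1/159)) + 2 = (0 - 80/53) + 2 = -80/53 + 2 = 26/53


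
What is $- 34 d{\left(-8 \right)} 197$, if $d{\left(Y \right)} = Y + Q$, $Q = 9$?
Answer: $-6698$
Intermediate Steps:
$d{\left(Y \right)} = 9 + Y$ ($d{\left(Y \right)} = Y + 9 = 9 + Y$)
$- 34 d{\left(-8 \right)} 197 = - 34 \left(9 - 8\right) 197 = \left(-34\right) 1 \cdot 197 = \left(-34\right) 197 = -6698$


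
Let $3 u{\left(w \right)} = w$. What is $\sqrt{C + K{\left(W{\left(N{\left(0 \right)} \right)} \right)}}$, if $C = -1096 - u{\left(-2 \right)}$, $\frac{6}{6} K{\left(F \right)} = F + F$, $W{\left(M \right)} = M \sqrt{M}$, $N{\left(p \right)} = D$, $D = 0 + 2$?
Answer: $\frac{\sqrt{-9858 + 36 \sqrt{2}}}{3} \approx 33.01 i$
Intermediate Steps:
$D = 2$
$u{\left(w \right)} = \frac{w}{3}$
$N{\left(p \right)} = 2$
$W{\left(M \right)} = M^{\frac{3}{2}}$
$K{\left(F \right)} = 2 F$ ($K{\left(F \right)} = F + F = 2 F$)
$C = - \frac{3286}{3}$ ($C = -1096 - \frac{1}{3} \left(-2\right) = -1096 - - \frac{2}{3} = -1096 + \frac{2}{3} = - \frac{3286}{3} \approx -1095.3$)
$\sqrt{C + K{\left(W{\left(N{\left(0 \right)} \right)} \right)}} = \sqrt{- \frac{3286}{3} + 2 \cdot 2^{\frac{3}{2}}} = \sqrt{- \frac{3286}{3} + 2 \cdot 2 \sqrt{2}} = \sqrt{- \frac{3286}{3} + 4 \sqrt{2}}$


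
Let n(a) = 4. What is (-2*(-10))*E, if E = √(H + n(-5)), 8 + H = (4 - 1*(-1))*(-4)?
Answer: 40*I*√6 ≈ 97.98*I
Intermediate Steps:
H = -28 (H = -8 + (4 - 1*(-1))*(-4) = -8 + (4 + 1)*(-4) = -8 + 5*(-4) = -8 - 20 = -28)
E = 2*I*√6 (E = √(-28 + 4) = √(-24) = 2*I*√6 ≈ 4.899*I)
(-2*(-10))*E = (-2*(-10))*(2*I*√6) = 20*(2*I*√6) = 40*I*√6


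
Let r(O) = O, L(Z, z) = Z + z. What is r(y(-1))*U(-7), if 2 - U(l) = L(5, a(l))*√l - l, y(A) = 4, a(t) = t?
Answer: -20 + 8*I*√7 ≈ -20.0 + 21.166*I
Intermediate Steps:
U(l) = 2 + l - √l*(5 + l) (U(l) = 2 - ((5 + l)*√l - l) = 2 - (√l*(5 + l) - l) = 2 - (-l + √l*(5 + l)) = 2 + (l - √l*(5 + l)) = 2 + l - √l*(5 + l))
r(y(-1))*U(-7) = 4*(2 - 7 - √(-7)*(5 - 7)) = 4*(2 - 7 - 1*I*√7*(-2)) = 4*(2 - 7 + 2*I*√7) = 4*(-5 + 2*I*√7) = -20 + 8*I*√7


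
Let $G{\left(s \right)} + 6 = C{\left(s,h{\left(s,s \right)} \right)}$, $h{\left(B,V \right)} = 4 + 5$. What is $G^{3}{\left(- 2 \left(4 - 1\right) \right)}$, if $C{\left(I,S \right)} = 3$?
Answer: $-27$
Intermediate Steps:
$h{\left(B,V \right)} = 9$
$G{\left(s \right)} = -3$ ($G{\left(s \right)} = -6 + 3 = -3$)
$G^{3}{\left(- 2 \left(4 - 1\right) \right)} = \left(-3\right)^{3} = -27$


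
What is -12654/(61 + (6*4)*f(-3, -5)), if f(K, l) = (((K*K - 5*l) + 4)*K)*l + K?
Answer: -12654/13669 ≈ -0.92574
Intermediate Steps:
f(K, l) = K + K*l*(4 + K² - 5*l) (f(K, l) = (((K² - 5*l) + 4)*K)*l + K = ((4 + K² - 5*l)*K)*l + K = (K*(4 + K² - 5*l))*l + K = K*l*(4 + K² - 5*l) + K = K + K*l*(4 + K² - 5*l))
-12654/(61 + (6*4)*f(-3, -5)) = -12654/(61 + (6*4)*(-3*(1 - 5*(-5)² + 4*(-5) - 5*(-3)²))) = -12654/(61 + 24*(-3*(1 - 5*25 - 20 - 5*9))) = -12654/(61 + 24*(-3*(1 - 125 - 20 - 45))) = -12654/(61 + 24*(-3*(-189))) = -12654/(61 + 24*567) = -12654/(61 + 13608) = -12654/13669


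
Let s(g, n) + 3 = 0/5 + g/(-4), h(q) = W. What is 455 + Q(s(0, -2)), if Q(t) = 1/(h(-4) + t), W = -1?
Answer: 1819/4 ≈ 454.75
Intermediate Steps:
h(q) = -1
s(g, n) = -3 - g/4 (s(g, n) = -3 + (0/5 + g/(-4)) = -3 + (0*(⅕) + g*(-¼)) = -3 + (0 - g/4) = -3 - g/4)
Q(t) = 1/(-1 + t)
455 + Q(s(0, -2)) = 455 + 1/(-1 + (-3 - ¼*0)) = 455 + 1/(-1 + (-3 + 0)) = 455 + 1/(-1 - 3) = 455 + 1/(-4) = 455 - ¼ = 1819/4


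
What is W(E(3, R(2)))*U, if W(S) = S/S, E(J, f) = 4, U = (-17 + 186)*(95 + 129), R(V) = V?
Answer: 37856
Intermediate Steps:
U = 37856 (U = 169*224 = 37856)
W(S) = 1
W(E(3, R(2)))*U = 1*37856 = 37856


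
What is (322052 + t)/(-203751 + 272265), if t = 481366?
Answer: 133903/11419 ≈ 11.726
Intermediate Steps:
(322052 + t)/(-203751 + 272265) = (322052 + 481366)/(-203751 + 272265) = 803418/68514 = 803418*(1/68514) = 133903/11419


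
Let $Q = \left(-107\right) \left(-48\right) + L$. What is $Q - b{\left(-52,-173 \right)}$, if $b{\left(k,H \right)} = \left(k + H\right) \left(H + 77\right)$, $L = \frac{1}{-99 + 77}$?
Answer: $- \frac{362209}{22} \approx -16464.0$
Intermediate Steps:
$L = - \frac{1}{22}$ ($L = \frac{1}{-22} = - \frac{1}{22} \approx -0.045455$)
$b{\left(k,H \right)} = \left(77 + H\right) \left(H + k\right)$ ($b{\left(k,H \right)} = \left(H + k\right) \left(77 + H\right) = \left(77 + H\right) \left(H + k\right)$)
$Q = \frac{112991}{22}$ ($Q = \left(-107\right) \left(-48\right) - \frac{1}{22} = 5136 - \frac{1}{22} = \frac{112991}{22} \approx 5136.0$)
$Q - b{\left(-52,-173 \right)} = \frac{112991}{22} - \left(\left(-173\right)^{2} + 77 \left(-173\right) + 77 \left(-52\right) - -8996\right) = \frac{112991}{22} - \left(29929 - 13321 - 4004 + 8996\right) = \frac{112991}{22} - 21600 = - \frac{362209}{22}$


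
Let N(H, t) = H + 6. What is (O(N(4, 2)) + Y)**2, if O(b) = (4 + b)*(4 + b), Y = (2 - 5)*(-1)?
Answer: 39601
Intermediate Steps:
Y = 3 (Y = -3*(-1) = 3)
N(H, t) = 6 + H
O(b) = (4 + b)**2
(O(N(4, 2)) + Y)**2 = ((4 + (6 + 4))**2 + 3)**2 = ((4 + 10)**2 + 3)**2 = (14**2 + 3)**2 = (196 + 3)**2 = 199**2 = 39601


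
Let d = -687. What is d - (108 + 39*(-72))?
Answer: 2013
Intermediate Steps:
d - (108 + 39*(-72)) = -687 - (108 + 39*(-72)) = -687 - (108 - 2808) = -687 - 1*(-2700) = -687 + 2700 = 2013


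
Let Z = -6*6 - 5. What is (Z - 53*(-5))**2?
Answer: 50176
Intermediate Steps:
Z = -41 (Z = -36 - 5 = -41)
(Z - 53*(-5))**2 = (-41 - 53*(-5))**2 = (-41 + 265)**2 = 224**2 = 50176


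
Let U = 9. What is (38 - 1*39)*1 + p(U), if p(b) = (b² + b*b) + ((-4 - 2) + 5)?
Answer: 160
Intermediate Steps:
p(b) = -1 + 2*b² (p(b) = (b² + b²) + (-6 + 5) = 2*b² - 1 = -1 + 2*b²)
(38 - 1*39)*1 + p(U) = (38 - 1*39)*1 + (-1 + 2*9²) = (38 - 39)*1 + (-1 + 2*81) = -1*1 + (-1 + 162) = -1 + 161 = 160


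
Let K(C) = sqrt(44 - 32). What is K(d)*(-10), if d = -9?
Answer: -20*sqrt(3) ≈ -34.641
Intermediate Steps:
K(C) = 2*sqrt(3) (K(C) = sqrt(12) = 2*sqrt(3))
K(d)*(-10) = (2*sqrt(3))*(-10) = -20*sqrt(3)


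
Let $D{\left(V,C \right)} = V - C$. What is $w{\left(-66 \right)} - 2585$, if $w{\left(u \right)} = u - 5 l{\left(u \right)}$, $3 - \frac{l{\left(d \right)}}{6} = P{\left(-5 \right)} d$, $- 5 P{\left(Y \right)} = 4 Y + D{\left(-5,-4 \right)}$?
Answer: $-11057$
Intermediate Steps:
$P{\left(Y \right)} = \frac{1}{5} - \frac{4 Y}{5}$ ($P{\left(Y \right)} = - \frac{4 Y - 1}{5} = - \frac{-1 + 4 Y}{5} = \frac{1}{5} - \frac{4 Y}{5}$)
$l{\left(d \right)} = 18 - \frac{126 d}{5}$ ($l{\left(d \right)} = 18 - 6 \left(\frac{1}{5} - -4\right) d = 18 - 6 \left(\frac{1}{5} + 4\right) d = 18 - 6 \frac{21 d}{5} = 18 - \frac{126 d}{5}$)
$w{\left(u \right)} = -90 + 127 u$ ($w{\left(u \right)} = u - 5 \left(18 - \frac{126 u}{5}\right) = u + \left(-90 + 126 u\right) = -90 + 127 u$)
$w{\left(-66 \right)} - 2585 = \left(-90 + 127 \left(-66\right)\right) - 2585 = \left(-90 - 8382\right) - 2585 = -8472 - 2585 = -11057$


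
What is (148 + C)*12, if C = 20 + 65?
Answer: 2796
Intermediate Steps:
C = 85
(148 + C)*12 = (148 + 85)*12 = 233*12 = 2796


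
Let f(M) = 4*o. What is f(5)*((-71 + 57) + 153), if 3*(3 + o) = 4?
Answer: -2780/3 ≈ -926.67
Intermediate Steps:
o = -5/3 (o = -3 + (⅓)*4 = -3 + 4/3 = -5/3 ≈ -1.6667)
f(M) = -20/3 (f(M) = 4*(-5/3) = -20/3)
f(5)*((-71 + 57) + 153) = -20*((-71 + 57) + 153)/3 = -20*(-14 + 153)/3 = -20/3*139 = -2780/3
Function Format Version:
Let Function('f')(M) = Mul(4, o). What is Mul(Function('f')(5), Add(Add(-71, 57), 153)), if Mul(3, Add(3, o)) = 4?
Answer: Rational(-2780, 3) ≈ -926.67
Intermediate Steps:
o = Rational(-5, 3) (o = Add(-3, Mul(Rational(1, 3), 4)) = Add(-3, Rational(4, 3)) = Rational(-5, 3) ≈ -1.6667)
Function('f')(M) = Rational(-20, 3) (Function('f')(M) = Mul(4, Rational(-5, 3)) = Rational(-20, 3))
Mul(Function('f')(5), Add(Add(-71, 57), 153)) = Mul(Rational(-20, 3), Add(Add(-71, 57), 153)) = Mul(Rational(-20, 3), Add(-14, 153)) = Mul(Rational(-20, 3), 139) = Rational(-2780, 3)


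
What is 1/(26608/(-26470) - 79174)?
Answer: -13235/1047881194 ≈ -1.2630e-5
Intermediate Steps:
1/(26608/(-26470) - 79174) = 1/(26608*(-1/26470) - 79174) = 1/(-13304/13235 - 79174) = 1/(-1047881194/13235) = -13235/1047881194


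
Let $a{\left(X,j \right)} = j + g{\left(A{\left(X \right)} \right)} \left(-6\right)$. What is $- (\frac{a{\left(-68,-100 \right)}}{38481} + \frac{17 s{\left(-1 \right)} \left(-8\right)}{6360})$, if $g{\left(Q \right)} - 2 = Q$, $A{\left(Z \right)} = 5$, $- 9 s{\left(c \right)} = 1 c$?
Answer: $\frac{556729}{91777185} \approx 0.0060661$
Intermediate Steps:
$s{\left(c \right)} = - \frac{c}{9}$ ($s{\left(c \right)} = - \frac{1 c}{9} = - \frac{c}{9}$)
$g{\left(Q \right)} = 2 + Q$
$a{\left(X,j \right)} = -42 + j$ ($a{\left(X,j \right)} = j + \left(2 + 5\right) \left(-6\right) = j + 7 \left(-6\right) = j - 42 = -42 + j$)
$- (\frac{a{\left(-68,-100 \right)}}{38481} + \frac{17 s{\left(-1 \right)} \left(-8\right)}{6360}) = - (\frac{-42 - 100}{38481} + \frac{17 \left(\left(- \frac{1}{9}\right) \left(-1\right)\right) \left(-8\right)}{6360}) = - (\left(-142\right) \frac{1}{38481} + 17 \cdot \frac{1}{9} \left(-8\right) \frac{1}{6360}) = - (- \frac{142}{38481} + \frac{17}{9} \left(-8\right) \frac{1}{6360}) = - (- \frac{142}{38481} - \frac{17}{7155}) = \left(-1\right) \left(- \frac{556729}{91777185}\right) = \frac{556729}{91777185}$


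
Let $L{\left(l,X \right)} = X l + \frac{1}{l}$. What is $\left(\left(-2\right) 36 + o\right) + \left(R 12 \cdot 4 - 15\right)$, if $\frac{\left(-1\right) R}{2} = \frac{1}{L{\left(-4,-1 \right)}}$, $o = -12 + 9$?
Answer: $- \frac{578}{5} \approx -115.6$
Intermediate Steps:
$o = -3$
$L{\left(l,X \right)} = \frac{1}{l} + X l$
$R = - \frac{8}{15}$ ($R = - \frac{2}{\frac{1}{-4} - -4} = - \frac{2}{- \frac{1}{4} + 4} = - \frac{2}{\frac{15}{4}} = \left(-2\right) \frac{4}{15} = - \frac{8}{15} \approx -0.53333$)
$\left(\left(-2\right) 36 + o\right) + \left(R 12 \cdot 4 - 15\right) = \left(\left(-2\right) 36 - 3\right) + \left(\left(- \frac{8}{15}\right) 12 \cdot 4 - 15\right) = \left(-72 - 3\right) - \frac{203}{5} = -75 - \frac{203}{5} = - \frac{578}{5}$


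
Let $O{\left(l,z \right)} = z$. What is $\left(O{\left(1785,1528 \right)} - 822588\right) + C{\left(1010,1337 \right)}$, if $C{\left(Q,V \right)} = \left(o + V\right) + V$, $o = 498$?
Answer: $-817888$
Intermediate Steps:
$C{\left(Q,V \right)} = 498 + 2 V$ ($C{\left(Q,V \right)} = \left(498 + V\right) + V = 498 + 2 V$)
$\left(O{\left(1785,1528 \right)} - 822588\right) + C{\left(1010,1337 \right)} = \left(1528 - 822588\right) + \left(498 + 2 \cdot 1337\right) = -821060 + \left(498 + 2674\right) = -821060 + 3172 = -817888$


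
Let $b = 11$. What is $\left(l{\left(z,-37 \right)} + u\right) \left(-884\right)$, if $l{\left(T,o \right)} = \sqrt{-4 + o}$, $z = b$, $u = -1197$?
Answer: $1058148 - 884 i \sqrt{41} \approx 1.0581 \cdot 10^{6} - 5660.4 i$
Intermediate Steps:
$z = 11$
$\left(l{\left(z,-37 \right)} + u\right) \left(-884\right) = \left(\sqrt{-4 - 37} - 1197\right) \left(-884\right) = \left(\sqrt{-41} - 1197\right) \left(-884\right) = \left(i \sqrt{41} - 1197\right) \left(-884\right) = \left(-1197 + i \sqrt{41}\right) \left(-884\right) = 1058148 - 884 i \sqrt{41}$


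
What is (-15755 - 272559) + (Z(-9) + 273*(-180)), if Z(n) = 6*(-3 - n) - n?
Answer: -337409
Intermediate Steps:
Z(n) = -18 - 7*n (Z(n) = (-18 - 6*n) - n = -18 - 7*n)
(-15755 - 272559) + (Z(-9) + 273*(-180)) = (-15755 - 272559) + ((-18 - 7*(-9)) + 273*(-180)) = -288314 + ((-18 + 63) - 49140) = -288314 + (45 - 49140) = -288314 - 49095 = -337409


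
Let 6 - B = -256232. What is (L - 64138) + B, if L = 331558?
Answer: 523658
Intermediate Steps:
B = 256238 (B = 6 - 1*(-256232) = 6 + 256232 = 256238)
(L - 64138) + B = (331558 - 64138) + 256238 = 267420 + 256238 = 523658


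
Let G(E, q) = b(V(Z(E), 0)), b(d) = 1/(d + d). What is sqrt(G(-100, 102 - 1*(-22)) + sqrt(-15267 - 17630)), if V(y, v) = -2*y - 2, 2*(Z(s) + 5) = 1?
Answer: sqrt(14 + 196*I*sqrt(32897))/14 ≈ 9.5249 + 9.5211*I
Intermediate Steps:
Z(s) = -9/2 (Z(s) = -5 + (1/2)*1 = -5 + 1/2 = -9/2)
V(y, v) = -2 - 2*y
b(d) = 1/(2*d)
G(E, q) = 1/14 (G(E, q) = 1/(2*(-2 - 2*(-9/2))) = 1/(2*(-2 + 9)) = (1/2)/7 = (1/2)*(1/7) = 1/14)
sqrt(G(-100, 102 - 1*(-22)) + sqrt(-15267 - 17630)) = sqrt(1/14 + sqrt(-15267 - 17630)) = sqrt(1/14 + sqrt(-32897)) = sqrt(1/14 + I*sqrt(32897))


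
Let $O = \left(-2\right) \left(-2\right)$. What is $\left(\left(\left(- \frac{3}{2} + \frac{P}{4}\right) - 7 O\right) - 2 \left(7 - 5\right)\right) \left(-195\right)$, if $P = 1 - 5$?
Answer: $\frac{13455}{2} \approx 6727.5$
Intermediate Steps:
$P = -4$ ($P = 1 - 5 = -4$)
$O = 4$
$\left(\left(\left(- \frac{3}{2} + \frac{P}{4}\right) - 7 O\right) - 2 \left(7 - 5\right)\right) \left(-195\right) = \left(\left(\left(- \frac{3}{2} - \frac{4}{4}\right) - 28\right) - 2 \left(7 - 5\right)\right) \left(-195\right) = \left(\left(\left(\left(-3\right) \frac{1}{2} - 1\right) - 28\right) - 4\right) \left(-195\right) = \left(\left(\left(- \frac{3}{2} - 1\right) - 28\right) - 4\right) \left(-195\right) = \left(\left(- \frac{5}{2} - 28\right) - 4\right) \left(-195\right) = \left(- \frac{61}{2} - 4\right) \left(-195\right) = \left(- \frac{69}{2}\right) \left(-195\right) = \frac{13455}{2}$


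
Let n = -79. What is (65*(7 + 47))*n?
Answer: -277290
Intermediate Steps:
(65*(7 + 47))*n = (65*(7 + 47))*(-79) = (65*54)*(-79) = 3510*(-79) = -277290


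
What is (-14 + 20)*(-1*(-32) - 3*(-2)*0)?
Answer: 192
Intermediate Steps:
(-14 + 20)*(-1*(-32) - 3*(-2)*0) = 6*(32 + 6*0) = 6*(32 + 0) = 6*32 = 192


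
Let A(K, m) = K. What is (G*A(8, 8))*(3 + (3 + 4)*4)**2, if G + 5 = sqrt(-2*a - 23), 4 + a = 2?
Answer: -38440 + 7688*I*sqrt(19) ≈ -38440.0 + 33511.0*I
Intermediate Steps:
a = -2 (a = -4 + 2 = -2)
G = -5 + I*sqrt(19) (G = -5 + sqrt(-2*(-2) - 23) = -5 + sqrt(4 - 23) = -5 + sqrt(-19) = -5 + I*sqrt(19) ≈ -5.0 + 4.3589*I)
(G*A(8, 8))*(3 + (3 + 4)*4)**2 = ((-5 + I*sqrt(19))*8)*(3 + (3 + 4)*4)**2 = (-40 + 8*I*sqrt(19))*(3 + 7*4)**2 = (-40 + 8*I*sqrt(19))*(3 + 28)**2 = (-40 + 8*I*sqrt(19))*31**2 = (-40 + 8*I*sqrt(19))*961 = -38440 + 7688*I*sqrt(19)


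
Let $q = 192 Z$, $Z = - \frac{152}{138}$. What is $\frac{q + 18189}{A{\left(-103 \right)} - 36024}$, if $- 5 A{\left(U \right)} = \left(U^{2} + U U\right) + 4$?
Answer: $- \frac{2067415}{4630866} \approx -0.44644$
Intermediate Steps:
$Z = - \frac{76}{69}$ ($Z = \left(-152\right) \frac{1}{138} = - \frac{76}{69} \approx -1.1014$)
$A{\left(U \right)} = - \frac{4}{5} - \frac{2 U^{2}}{5}$ ($A{\left(U \right)} = - \frac{\left(U^{2} + U U\right) + 4}{5} = - \frac{\left(U^{2} + U^{2}\right) + 4}{5} = - \frac{2 U^{2} + 4}{5} = - \frac{4 + 2 U^{2}}{5} = - \frac{4}{5} - \frac{2 U^{2}}{5}$)
$q = - \frac{4864}{23}$ ($q = 192 \left(- \frac{76}{69}\right) = - \frac{4864}{23} \approx -211.48$)
$\frac{q + 18189}{A{\left(-103 \right)} - 36024} = \frac{- \frac{4864}{23} + 18189}{\left(- \frac{4}{5} - \frac{2 \left(-103\right)^{2}}{5}\right) - 36024} = \frac{413483}{23 \left(\left(- \frac{4}{5} - \frac{21218}{5}\right) - 36024\right)} = \frac{413483}{23 \left(- \frac{21222}{5} - 36024\right)} = \frac{413483}{23 \left(- \frac{201342}{5}\right)} = \frac{413483}{23} \left(- \frac{5}{201342}\right) = - \frac{2067415}{4630866}$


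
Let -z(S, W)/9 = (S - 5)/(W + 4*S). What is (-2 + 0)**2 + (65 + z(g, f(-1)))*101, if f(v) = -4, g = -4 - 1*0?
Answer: 123199/20 ≈ 6160.0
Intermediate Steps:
g = -4 (g = -4 + 0 = -4)
z(S, W) = -9*(-5 + S)/(W + 4*S) (z(S, W) = -9*(S - 5)/(W + 4*S) = -9*(-5 + S)/(W + 4*S))
(-2 + 0)**2 + (65 + z(g, f(-1)))*101 = (-2 + 0)**2 + (65 + 9*(5 - 1*(-4))/(-4 + 4*(-4)))*101 = (-2)**2 + (65 + 9*(5 + 4)/(-4 - 16))*101 = 4 + (65 + 9*9/(-20))*101 = 4 + (65 + 9*(-1/20)*9)*101 = 4 + (65 - 81/20)*101 = 4 + (1219/20)*101 = 4 + 123119/20 = 123199/20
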